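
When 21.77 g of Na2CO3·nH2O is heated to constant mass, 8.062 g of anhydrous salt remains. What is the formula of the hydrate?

Mass of water lost = 21.77 − 8.062 = 13.71 g → 13.71 / 18.02 = 0.7607 mol H2O
Molar mass of Na2CO3 = 105.99 g/mol → mol Na2CO3 = 8.062 / 105.99 = 0.07606
n = 0.7607 / 0.07606 = 10.00 ≈ 10 → Na2CO3·10H2O

Na2CO3·10H2O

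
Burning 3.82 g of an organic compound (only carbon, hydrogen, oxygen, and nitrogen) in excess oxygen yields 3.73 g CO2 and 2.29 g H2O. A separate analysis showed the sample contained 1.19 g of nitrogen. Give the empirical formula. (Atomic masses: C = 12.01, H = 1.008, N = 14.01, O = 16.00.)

mol C = 3.73 / 44.01 = 0.08475; mass C = 0.08475 × 12.01 = 1.018 g
mol H = 2 × (2.29 / 18.02) = 0.2542; mass H = 0.2542 × 1.008 = 0.2562 g
mol N = 1.19 / 14.01 = 0.08494
mass O = 3.82 − (2.464) = 1.356 g → mol O = 0.08474
Divide by the smallest (0.08474 mol O): C 1.000, H 2.999, N 1.002, O 1.000
≈ 1:3:1:1 → CH3NO

CH3NO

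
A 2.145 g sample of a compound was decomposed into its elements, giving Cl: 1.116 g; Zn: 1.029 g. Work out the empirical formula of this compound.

Cl: 1.116 g ÷ 35.45 g/mol = 0.03148 mol
Zn: 1.029 g ÷ 65.38 g/mol = 0.01574 mol
Smallest is Zn at 0.01574 mol; normalising gives Cl 2.000, Zn 1.000
≈ 2:1 → Cl2Zn

Cl2Zn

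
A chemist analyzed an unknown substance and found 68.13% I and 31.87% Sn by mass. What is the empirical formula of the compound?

Assume 100 g: 68.13 g I, 31.87 g Sn.
I: 68.13 g ÷ 126.90 g/mol = 0.5369 mol
Sn: 31.87 g ÷ 118.71 g/mol = 0.2685 mol
Ratios (÷ 0.2685): I 2.000, Sn 1.000
→ I2Sn

I2Sn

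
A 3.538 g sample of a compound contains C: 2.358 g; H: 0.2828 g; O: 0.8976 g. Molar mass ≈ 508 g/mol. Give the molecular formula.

Moles — C: 2.358 / 12.01 = 0.1963 mol; H: 0.2828 / 1.008 = 0.2806 mol; O: 0.8976 / 16.00 = 0.0561 mol
Divide by the smallest (0.0561 mol O): C 3.500, H 5.001, O 1.000
Multiply by 2: C 7.00, H 10.00, O 2.00 → C7H10O2
Empirical-formula mass = 126.15 g/mol
n = 508 / 126.15 = 4.03 ≈ 4
Molecular formula = (C7H10O2)×4 = C28H40O8

C28H40O8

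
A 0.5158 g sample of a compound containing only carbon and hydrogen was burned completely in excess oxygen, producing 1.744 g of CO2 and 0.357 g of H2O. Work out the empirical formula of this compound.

mol C = 1.744 / 44.01 = 0.03963; mass C = 0.03963 × 12.01 = 0.4759 g
mol H = 2 × (0.357 / 18.02) = 0.03962; mass H = 0.03962 × 1.008 = 0.03994 g
Ratios (÷ 0.03962): C 1.000, H 1.000
Ratio ≈ 1:1, so the empirical formula is CH

CH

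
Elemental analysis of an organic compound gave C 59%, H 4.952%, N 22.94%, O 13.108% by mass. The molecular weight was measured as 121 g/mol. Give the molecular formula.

Assume 100 g: 59 g C, 4.952 g H, 22.94 g N, 13.108 g O.
C: 59 g ÷ 12.01 g/mol = 4.913 mol
H: 4.952 g ÷ 1.008 g/mol = 4.913 mol
N: 22.94 g ÷ 14.01 g/mol = 1.637 mol
O: 13.108 g ÷ 16.00 g/mol = 0.8193 mol
Divide by the smallest (0.8193 mol O): C 5.996, H 5.997, N 1.999, O 1.000
→ C6H6N2O
Empirical-formula mass = 122.13 g/mol
n = 121 / 122.13 = 0.99 ≈ 1
Molecular formula = empirical formula = C6H6N2O

C6H6N2O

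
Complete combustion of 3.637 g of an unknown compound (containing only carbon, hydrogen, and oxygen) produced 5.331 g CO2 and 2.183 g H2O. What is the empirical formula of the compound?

CH2O

mol C = 5.331 / 44.01 = 0.1211; mass C = 0.1211 × 12.01 = 1.455 g
mol H = 2 × (2.183 / 18.02) = 0.2423; mass H = 0.2423 × 1.008 = 0.2442 g
mass O = 3.637 − (1.699) = 1.938 g → mol O = 0.1211
Divide by the smallest (0.1211 mol O): C 1.000, H 2.000, O 1.000
Ratio ≈ 1:2:1, so the empirical formula is CH2O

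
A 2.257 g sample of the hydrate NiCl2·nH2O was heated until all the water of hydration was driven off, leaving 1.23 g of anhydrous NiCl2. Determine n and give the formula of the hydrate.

NiCl2·6H2O

Mass of water lost = 2.257 − 1.23 = 1.027 g → 1.027 / 18.02 = 0.05699 mol H2O
Molar mass of NiCl2 = 129.59 g/mol → mol NiCl2 = 1.23 / 129.59 = 0.009491
n = 0.05699 / 0.009491 = 6.00 ≈ 6 → NiCl2·6H2O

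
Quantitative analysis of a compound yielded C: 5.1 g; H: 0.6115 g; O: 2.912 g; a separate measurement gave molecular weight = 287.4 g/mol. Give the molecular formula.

Moles — C: 5.1 / 12.01 = 0.4246 mol; H: 0.6115 / 1.008 = 0.6066 mol; O: 2.912 / 16.00 = 0.182 mol
Ratios (÷ 0.182): C 2.333, H 3.333, O 1.000
×3: C 7.00, H 10.00, O 3.00 → C7H10O3
Empirical-formula mass = 142.15 g/mol
n = 287.4 / 142.15 = 2.02 ≈ 2
Molecular formula = (C7H10O3)×2 = C14H20O6

C14H20O6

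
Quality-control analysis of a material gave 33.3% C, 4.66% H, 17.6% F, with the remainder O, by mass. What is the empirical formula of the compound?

C3H5FO3

Assume 100 g: 33.3 g C, 4.66 g H, 17.6 g F, 44.44 g O.
n(C) = 33.3/12.01 = 2.773, n(H) = 4.66/1.008 = 4.623, n(F) = 17.6/19.00 = 0.9263, n(O) = 44.44/16.00 = 2.777
Smallest is F at 0.9263 mol; normalising gives C 2.993, H 4.991, F 1.000, O 2.998
→ C3H5FO3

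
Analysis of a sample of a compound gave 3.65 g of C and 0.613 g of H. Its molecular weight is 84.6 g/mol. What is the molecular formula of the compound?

C: 3.65 g ÷ 12.01 g/mol = 0.3039 mol
H: 0.613 g ÷ 1.008 g/mol = 0.6081 mol
Ratios (÷ 0.3039): C 1.000, H 2.001
Ratio ≈ 1:2, so the empirical formula is CH2
Empirical-formula mass = 14.03 g/mol
n = 84.6 / 14.03 = 6.03 ≈ 6
Molecular formula = (CH2)×6 = C6H12

C6H12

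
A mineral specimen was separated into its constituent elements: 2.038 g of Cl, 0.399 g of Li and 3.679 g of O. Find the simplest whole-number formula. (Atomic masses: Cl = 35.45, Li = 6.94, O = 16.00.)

ClLiO4

Cl: 2.038 g ÷ 35.45 g/mol = 0.05749 mol
Li: 0.399 g ÷ 6.94 g/mol = 0.05749 mol
O: 3.679 g ÷ 16.00 g/mol = 0.2299 mol
Divide by the smallest (0.05749 mol Cl): Cl 1.000, Li 1.000, O 4.000
Ratio ≈ 1:1:4, so the empirical formula is ClLiO4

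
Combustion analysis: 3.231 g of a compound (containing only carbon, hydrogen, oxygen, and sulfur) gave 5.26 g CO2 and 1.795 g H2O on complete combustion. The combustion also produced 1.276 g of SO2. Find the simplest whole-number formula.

mol C = 5.26 / 44.01 = 0.1195; mass C = 0.1195 × 12.01 = 1.435 g
mol H = 2 × (1.795 / 18.02) = 0.1992; mass H = 0.1992 × 1.008 = 0.2008 g
mol S = 1.276 / 64.07 = 0.01992; mass S = 0.6387 g
mass O = 3.231 − (2.275) = 0.9561 g → mol O = 0.05975
Ratios (÷ 0.01992): C 6.001, H 10.003, O 3.000, S 1.000
≈ 6:10:3:1 → C6H10O3S

C6H10O3S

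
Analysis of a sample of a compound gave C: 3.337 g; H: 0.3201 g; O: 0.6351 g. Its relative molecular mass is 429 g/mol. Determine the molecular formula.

C: 3.337 g ÷ 12.01 g/mol = 0.2779 mol
H: 0.3201 g ÷ 1.008 g/mol = 0.3176 mol
O: 0.6351 g ÷ 16.00 g/mol = 0.03969 mol
Smallest is O at 0.03969 mol; normalising gives C 7.000, H 8.000, O 1.000
→ C7H8O
Empirical-formula mass = 108.13 g/mol
n = 429 / 108.13 = 3.97 ≈ 4
Molecular formula = (C7H8O)×4 = C28H32O4

C28H32O4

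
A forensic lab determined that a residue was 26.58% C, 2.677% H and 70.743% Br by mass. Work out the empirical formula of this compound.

Assume 100 g: 26.58 g C, 2.677 g H, 70.743 g Br.
n(C) = 26.58/12.01 = 2.213, n(H) = 2.677/1.008 = 2.656, n(Br) = 70.743/79.90 = 0.8854
Divide by the smallest (0.8854 mol Br): C 2.500, H 3.000, Br 1.000
Multiply by 2: C 5.00, H 6.00, Br 2.00 → C5H6Br2

C5H6Br2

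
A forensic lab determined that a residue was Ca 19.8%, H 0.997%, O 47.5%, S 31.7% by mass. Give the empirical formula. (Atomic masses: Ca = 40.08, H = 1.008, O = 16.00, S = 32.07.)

Assume 100 g: 19.8 g Ca, 0.997 g H, 47.5 g O, 31.7 g S.
n(Ca) = 19.8/40.08 = 0.494, n(H) = 0.997/1.008 = 0.9891, n(O) = 47.5/16.00 = 2.969, n(S) = 31.7/32.07 = 0.9885
Smallest is Ca at 0.494 mol; normalising gives Ca 1.000, H 2.002, O 6.009, S 2.001
→ CaH2O6S2

CaH2O6S2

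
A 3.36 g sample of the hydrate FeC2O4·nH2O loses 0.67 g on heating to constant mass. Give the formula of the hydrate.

FeC2O4·2H2O

Mass of anhydrous FeC2O4 = 3.36 − 0.67 = 2.69 g
mol H2O = 0.67 / 18.02 = 0.03718
Molar mass of FeC2O4 = 143.87 g/mol → mol FeC2O4 = 2.69 / 143.87 = 0.0187
n = 0.03718 / 0.0187 = 1.99 ≈ 2 → FeC2O4·2H2O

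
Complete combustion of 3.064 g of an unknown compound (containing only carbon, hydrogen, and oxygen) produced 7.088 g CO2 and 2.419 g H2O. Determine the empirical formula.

C3H5O

mol C = 7.088 / 44.01 = 0.1611; mass C = 0.1611 × 12.01 = 1.934 g
mol H = 2 × (2.419 / 18.02) = 0.2685; mass H = 0.2685 × 1.008 = 0.2706 g
mass O = 3.064 − (2.205) = 0.8591 g → mol O = 0.05369
Divide by the smallest (0.05369 mol O): C 2.999, H 5.000, O 1.000
≈ 3:5:1 → C3H5O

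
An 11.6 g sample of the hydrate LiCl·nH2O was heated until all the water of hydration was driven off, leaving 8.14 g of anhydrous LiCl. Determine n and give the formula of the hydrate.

Mass of water lost = 11.6 − 8.14 = 3.46 g → 3.46 / 18.02 = 0.192 mol H2O
Molar mass of LiCl = 42.39 g/mol → mol LiCl = 8.14 / 42.39 = 0.192
n = 0.192 / 0.192 = 1.00 ≈ 1 → LiCl·H2O

LiCl·H2O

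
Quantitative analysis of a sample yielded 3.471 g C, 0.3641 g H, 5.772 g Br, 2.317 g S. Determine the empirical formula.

C4H5BrS

n(C) = 3.471/12.01 = 0.289, n(H) = 0.3641/1.008 = 0.3612, n(Br) = 5.772/79.90 = 0.07224, n(S) = 2.317/32.07 = 0.07225
Smallest is Br at 0.07224 mol; normalising gives C 4.001, H 5.000, Br 1.000, S 1.000
≈ 4:5:1:1 → C4H5BrS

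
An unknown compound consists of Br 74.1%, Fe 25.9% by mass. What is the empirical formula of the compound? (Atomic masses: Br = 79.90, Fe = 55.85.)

Br2Fe

Assume 100 g: 74.1 g Br, 25.9 g Fe.
n(Br) = 74.1/79.90 = 0.9274, n(Fe) = 25.9/55.85 = 0.4637
Smallest is Fe at 0.4637 mol; normalising gives Br 2.000, Fe 1.000
≈ 2:1 → Br2Fe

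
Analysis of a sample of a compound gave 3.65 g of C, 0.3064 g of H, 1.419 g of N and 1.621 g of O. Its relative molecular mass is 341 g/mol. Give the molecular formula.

C15H15N5O5

C: 3.65 g ÷ 12.01 g/mol = 0.3039 mol
H: 0.3064 g ÷ 1.008 g/mol = 0.304 mol
N: 1.419 g ÷ 14.01 g/mol = 0.1013 mol
O: 1.621 g ÷ 16.00 g/mol = 0.1013 mol
Ratios (÷ 0.1013): C 3.001, H 3.001, N 1.000, O 1.000
≈ 3:3:1:1 → C3H3NO
Empirical-formula mass = 69.06 g/mol
n = 341 / 69.06 = 4.94 ≈ 5
Molecular formula = (C3H3NO)×5 = C15H15N5O5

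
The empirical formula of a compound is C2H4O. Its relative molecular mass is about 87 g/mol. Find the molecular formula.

C4H8O2

Empirical-formula mass = 44.05 g/mol
n = 87 / 44.05 = 1.97 ≈ 2
Molecular formula = (C2H4O)2 = C4H8O2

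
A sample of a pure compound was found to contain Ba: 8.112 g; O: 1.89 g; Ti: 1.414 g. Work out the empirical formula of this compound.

Ba2O4Ti

Moles — Ba: 8.112 / 137.33 = 0.05907 mol; O: 1.89 / 16.00 = 0.1181 mol; Ti: 1.414 / 47.87 = 0.02954 mol
Divide by the smallest (0.02954 mol Ti): Ba 2.000, O 3.999, Ti 1.000
→ Ba2O4Ti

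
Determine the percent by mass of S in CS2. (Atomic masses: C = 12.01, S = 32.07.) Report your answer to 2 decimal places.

84.23%

Molar mass = 1(12.01) + 2(32.07) = 76.150 g/mol
Mass of S per mole = 2 × 32.07 = 64.140 g
% S = 64.140 / 76.150 × 100 = 84.23%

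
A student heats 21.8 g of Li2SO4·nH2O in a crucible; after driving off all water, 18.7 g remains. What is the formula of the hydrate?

Mass of water lost = 21.8 − 18.7 = 3.1 g → 3.1 / 18.02 = 0.172 mol H2O
Molar mass of Li2SO4 = 109.95 g/mol → mol Li2SO4 = 18.7 / 109.95 = 0.1701
n = 0.172 / 0.1701 = 1.01 ≈ 1 → Li2SO4·H2O

Li2SO4·H2O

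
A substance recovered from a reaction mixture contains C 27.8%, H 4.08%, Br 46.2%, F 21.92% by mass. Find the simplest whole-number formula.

C4H7BrF2

Assume 100 g: 27.8 g C, 4.08 g H, 46.2 g Br, 21.92 g F.
Moles — C: 27.8 / 12.01 = 2.315 mol; H: 4.08 / 1.008 = 4.048 mol; Br: 46.2 / 79.90 = 0.5782 mol; F: 21.92 / 19.00 = 1.154 mol
Smallest is Br at 0.5782 mol; normalising gives C 4.003, H 7.000, Br 1.000, F 1.995
≈ 4:7:1:2 → C4H7BrF2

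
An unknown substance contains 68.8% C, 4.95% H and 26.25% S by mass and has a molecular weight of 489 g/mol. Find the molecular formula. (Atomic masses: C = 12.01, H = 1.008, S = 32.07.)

Assume 100 g: 68.8 g C, 4.95 g H, 26.25 g S.
Moles — C: 68.8 / 12.01 = 5.729 mol; H: 4.95 / 1.008 = 4.911 mol; S: 26.25 / 32.07 = 0.8185 mol
Divide by the smallest (0.8185 mol S): C 6.999, H 5.999, S 1.000
Ratio ≈ 7:6:1, so the empirical formula is C7H6S
Empirical-formula mass = 122.19 g/mol
n = 489 / 122.19 = 4.00 ≈ 4
Molecular formula = (C7H6S)×4 = C28H24S4

C28H24S4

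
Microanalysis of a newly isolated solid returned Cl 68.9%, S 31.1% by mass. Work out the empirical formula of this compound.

Assume 100 g: 68.9 g Cl, 31.1 g S.
n(Cl) = 68.9/35.45 = 1.944, n(S) = 31.1/32.07 = 0.9698
Divide by the smallest (0.9698 mol S): Cl 2.004, S 1.000
→ Cl2S

Cl2S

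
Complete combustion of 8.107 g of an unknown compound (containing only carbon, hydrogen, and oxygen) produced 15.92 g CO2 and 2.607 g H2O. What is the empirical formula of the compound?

C5H4O3

mol C = 15.92 / 44.01 = 0.3617; mass C = 0.3617 × 12.01 = 4.344 g
mol H = 2 × (2.607 / 18.02) = 0.2893; mass H = 0.2893 × 1.008 = 0.2917 g
mass O = 8.107 − (4.636) = 3.471 g → mol O = 0.2169
Ratios (÷ 0.2169): C 1.668, H 1.334, O 1.000
Multiply by 3: C 5.00, H 4.00, O 3.00 → C5H4O3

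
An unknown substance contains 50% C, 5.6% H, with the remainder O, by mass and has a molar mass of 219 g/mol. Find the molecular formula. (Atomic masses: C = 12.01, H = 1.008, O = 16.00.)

C9H12O6

Assume 100 g: 50 g C, 5.6 g H, 44.4 g O.
C: 50 g ÷ 12.01 g/mol = 4.163 mol
H: 5.6 g ÷ 1.008 g/mol = 5.556 mol
O: 44.4 g ÷ 16.00 g/mol = 2.775 mol
Smallest is O at 2.775 mol; normalising gives C 1.500, H 2.002, O 1.000
Scaling by 2: C 3.00, H 4.00, O 2.00 → C3H4O2
Empirical-formula mass = 72.06 g/mol
n = 219 / 72.06 = 3.04 ≈ 3
Molecular formula = (C3H4O2)×3 = C9H12O6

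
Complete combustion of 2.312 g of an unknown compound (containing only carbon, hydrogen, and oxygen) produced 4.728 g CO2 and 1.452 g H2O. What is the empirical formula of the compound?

C2H3O

mol C = 4.728 / 44.01 = 0.1074; mass C = 0.1074 × 12.01 = 1.290 g
mol H = 2 × (1.452 / 18.02) = 0.1612; mass H = 0.1612 × 1.008 = 0.1624 g
mass O = 2.312 − (1.453) = 0.8593 g → mol O = 0.05371
Smallest is O at 0.05371 mol; normalising gives C 2.000, H 3.001, O 1.000
≈ 2:3:1 → C2H3O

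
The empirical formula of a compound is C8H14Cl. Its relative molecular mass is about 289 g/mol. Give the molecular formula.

Empirical-formula mass = 145.64 g/mol
n = 289 / 145.64 = 1.98 ≈ 2
Molecular formula = (C8H14Cl)2 = C16H28Cl2

C16H28Cl2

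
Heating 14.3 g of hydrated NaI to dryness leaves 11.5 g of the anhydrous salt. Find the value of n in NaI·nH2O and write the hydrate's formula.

Mass of water lost = 14.3 − 11.5 = 2.8 g → 2.8 / 18.02 = 0.1554 mol H2O
Molar mass of NaI = 149.89 g/mol → mol NaI = 11.5 / 149.89 = 0.07672
n = 0.1554 / 0.07672 = 2.03 ≈ 2 → NaI·2H2O

NaI·2H2O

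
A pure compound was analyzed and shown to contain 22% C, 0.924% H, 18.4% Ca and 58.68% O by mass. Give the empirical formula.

Assume 100 g: 22 g C, 0.924 g H, 18.4 g Ca, 58.68 g O.
n(C) = 22/12.01 = 1.832, n(H) = 0.924/1.008 = 0.9167, n(Ca) = 18.4/40.08 = 0.4591, n(O) = 58.68/16.00 = 3.667
Ratios (÷ 0.4591): C 3.990, H 1.997, Ca 1.000, O 7.989
Ratio ≈ 4:2:1:8, so the empirical formula is C4H2CaO8

C4H2CaO8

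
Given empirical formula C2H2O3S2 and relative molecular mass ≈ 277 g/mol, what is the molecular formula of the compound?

Empirical-formula mass = 138.18 g/mol
n = 277 / 138.18 = 2.00 ≈ 2
Molecular formula = (C2H2O3S2)2 = C4H4O6S4

C4H4O6S4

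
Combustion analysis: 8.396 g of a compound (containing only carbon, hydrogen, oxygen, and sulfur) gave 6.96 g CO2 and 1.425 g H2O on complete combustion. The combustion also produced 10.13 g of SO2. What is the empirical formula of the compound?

C2H2OS2

mol C = 6.96 / 44.01 = 0.1581; mass C = 0.1581 × 12.01 = 1.899 g
mol H = 2 × (1.425 / 18.02) = 0.1582; mass H = 0.1582 × 1.008 = 0.1594 g
mol S = 10.13 / 64.07 = 0.1581; mass S = 5.071 g
mass O = 8.396 − (7.129) = 1.267 g → mol O = 0.07917
Ratios (÷ 0.07917): C 1.998, H 1.998, O 1.000, S 1.997
≈ 2:2:1:2 → C2H2OS2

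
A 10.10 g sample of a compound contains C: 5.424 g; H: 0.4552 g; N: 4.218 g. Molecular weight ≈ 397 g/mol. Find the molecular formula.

C18H18N12

Moles — C: 5.424 / 12.01 = 0.4516 mol; H: 0.4552 / 1.008 = 0.4516 mol; N: 4.218 / 14.01 = 0.3011 mol
Ratios (÷ 0.3011): C 1.500, H 1.500, N 1.000
×2: C 3.00, H 3.00, N 2.00 → C3H3N2
Empirical-formula mass = 67.07 g/mol
n = 397 / 67.07 = 5.92 ≈ 6
Molecular formula = (C3H3N2)×6 = C18H18N12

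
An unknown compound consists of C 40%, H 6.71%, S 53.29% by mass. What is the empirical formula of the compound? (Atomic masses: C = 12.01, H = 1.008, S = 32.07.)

Assume 100 g: 40 g C, 6.71 g H, 53.29 g S.
C: 40 g ÷ 12.01 g/mol = 3.331 mol
H: 6.71 g ÷ 1.008 g/mol = 6.657 mol
S: 53.29 g ÷ 32.07 g/mol = 1.662 mol
Smallest is S at 1.662 mol; normalising gives C 2.004, H 4.006, S 1.000
≈ 2:4:1 → C2H4S

C2H4S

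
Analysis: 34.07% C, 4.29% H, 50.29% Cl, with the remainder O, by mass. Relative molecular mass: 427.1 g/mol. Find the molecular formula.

Assume 100 g: 34.07 g C, 4.29 g H, 50.29 g Cl, 11.35 g O.
C: 34.07 g ÷ 12.01 g/mol = 2.837 mol
H: 4.29 g ÷ 1.008 g/mol = 4.256 mol
Cl: 50.29 g ÷ 35.45 g/mol = 1.419 mol
O: 11.35 g ÷ 16.00 g/mol = 0.7094 mol
Smallest is O at 0.7094 mol; normalising gives C 3.999, H 6.000, Cl 2.000, O 1.000
Ratio ≈ 4:6:2:1, so the empirical formula is C4H6Cl2O
Empirical-formula mass = 140.99 g/mol
n = 427.1 / 140.99 = 3.03 ≈ 3
Molecular formula = (C4H6Cl2O)×3 = C12H18Cl6O3

C12H18Cl6O3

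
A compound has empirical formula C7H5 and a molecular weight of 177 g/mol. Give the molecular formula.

Empirical-formula mass = 89.11 g/mol
n = 177 / 89.11 = 1.99 ≈ 2
Molecular formula = (C7H5)2 = C14H10

C14H10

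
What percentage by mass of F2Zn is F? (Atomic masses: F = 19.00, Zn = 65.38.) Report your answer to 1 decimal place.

36.8%

Molar mass = 2(19.00) + 1(65.38) = 103.380 g/mol
Mass of F per mole = 2 × 19.00 = 38.000 g
% F = 38.000 / 103.380 × 100 = 36.8%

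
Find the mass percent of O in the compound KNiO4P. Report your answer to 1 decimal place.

Molar mass = 1(39.10) + 1(58.69) + 4(16.00) + 1(30.97) = 192.760 g/mol
Mass of O per mole = 4 × 16.00 = 64.000 g
% O = 64.000 / 192.760 × 100 = 33.2%

33.2%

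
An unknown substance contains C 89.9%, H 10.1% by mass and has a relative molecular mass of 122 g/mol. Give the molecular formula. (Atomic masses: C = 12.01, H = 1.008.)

Assume 100 g: 89.9 g C, 10.1 g H.
Moles — C: 89.9 / 12.01 = 7.485 mol; H: 10.1 / 1.008 = 10.02 mol
Smallest is C at 7.485 mol; normalising gives C 1.000, H 1.339
Multiply by 3: C 3.00, H 4.02 → C3H4
Empirical-formula mass = 40.06 g/mol
n = 122 / 40.06 = 3.05 ≈ 3
Molecular formula = (C3H4)×3 = C9H12

C9H12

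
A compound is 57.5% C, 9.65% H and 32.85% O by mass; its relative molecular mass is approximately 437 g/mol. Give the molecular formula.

Assume 100 g: 57.5 g C, 9.65 g H, 32.85 g O.
n(C) = 57.5/12.01 = 4.788, n(H) = 9.65/1.008 = 9.573, n(O) = 32.85/16.00 = 2.053
Smallest is O at 2.053 mol; normalising gives C 2.332, H 4.663, O 1.000
Multiply by 3: C 7.00, H 13.99, O 3.00 → C7H14O3
Empirical-formula mass = 146.18 g/mol
n = 437 / 146.18 = 2.99 ≈ 3
Molecular formula = (C7H14O3)×3 = C21H42O9

C21H42O9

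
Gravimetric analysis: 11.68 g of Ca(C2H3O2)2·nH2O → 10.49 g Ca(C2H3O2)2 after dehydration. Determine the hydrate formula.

Ca(C2H3O2)2·H2O

Mass of water lost = 11.68 − 10.49 = 1.19 g → 1.19 / 18.02 = 0.06604 mol H2O
Molar mass of Ca(C2H3O2)2 = 158.17 g/mol → mol Ca(C2H3O2)2 = 10.49 / 158.17 = 0.06632
n = 0.06604 / 0.06632 = 1.00 ≈ 1 → Ca(C2H3O2)2·H2O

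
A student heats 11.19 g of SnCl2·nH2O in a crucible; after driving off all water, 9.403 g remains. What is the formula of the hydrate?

Mass of water lost = 11.19 − 9.403 = 1.787 g → 1.787 / 18.02 = 0.09917 mol H2O
Molar mass of SnCl2 = 189.61 g/mol → mol SnCl2 = 9.403 / 189.61 = 0.04959
n = 0.09917 / 0.04959 = 2.00 ≈ 2 → SnCl2·2H2O

SnCl2·2H2O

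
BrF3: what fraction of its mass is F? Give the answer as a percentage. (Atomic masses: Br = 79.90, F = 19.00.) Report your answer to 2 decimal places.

41.64%

Molar mass = 1(79.90) + 3(19.00) = 136.900 g/mol
Mass of F per mole = 3 × 19.00 = 57.000 g
% F = 57.000 / 136.900 × 100 = 41.64%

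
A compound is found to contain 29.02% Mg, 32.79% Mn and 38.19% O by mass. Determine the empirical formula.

Assume 100 g: 29.02 g Mg, 32.79 g Mn, 38.19 g O.
Mg: 29.02 g ÷ 24.31 g/mol = 1.194 mol
Mn: 32.79 g ÷ 54.94 g/mol = 0.5968 mol
O: 38.19 g ÷ 16.00 g/mol = 2.387 mol
Smallest is Mn at 0.5968 mol; normalising gives Mg 2.000, Mn 1.000, O 3.999
→ Mg2MnO4

Mg2MnO4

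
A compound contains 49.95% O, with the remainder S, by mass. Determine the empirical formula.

Assume 100 g: 49.95 g O, 50.05 g S.
Moles — O: 49.95 / 16.00 = 3.122 mol; S: 50.05 / 32.07 = 1.561 mol
Smallest is S at 1.561 mol; normalising gives O 2.000, S 1.000
≈ 2:1 → O2S

O2S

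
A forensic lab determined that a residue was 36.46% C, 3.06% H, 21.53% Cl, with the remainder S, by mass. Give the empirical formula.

Assume 100 g: 36.46 g C, 3.06 g H, 21.53 g Cl, 38.95 g S.
n(C) = 36.46/12.01 = 3.036, n(H) = 3.06/1.008 = 3.036, n(Cl) = 21.53/35.45 = 0.6073, n(S) = 38.95/32.07 = 1.215
Ratios (÷ 0.6073): C 4.999, H 4.998, Cl 1.000, S 2.000
Ratio ≈ 5:5:1:2, so the empirical formula is C5H5ClS2

C5H5ClS2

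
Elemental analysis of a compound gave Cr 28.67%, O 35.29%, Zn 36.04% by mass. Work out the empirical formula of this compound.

CrO4Zn

Assume 100 g: 28.67 g Cr, 35.29 g O, 36.04 g Zn.
Cr: 28.67 g ÷ 52.00 g/mol = 0.5513 mol
O: 35.29 g ÷ 16.00 g/mol = 2.206 mol
Zn: 36.04 g ÷ 65.38 g/mol = 0.5512 mol
Smallest is Zn at 0.5512 mol; normalising gives Cr 1.000, O 4.001, Zn 1.000
Ratio ≈ 1:4:1, so the empirical formula is CrO4Zn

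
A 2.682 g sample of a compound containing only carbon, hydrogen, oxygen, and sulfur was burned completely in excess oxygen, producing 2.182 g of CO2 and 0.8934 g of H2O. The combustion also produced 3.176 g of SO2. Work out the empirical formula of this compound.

mol C = 2.182 / 44.01 = 0.04958; mass C = 0.04958 × 12.01 = 0.5955 g
mol H = 2 × (0.8934 / 18.02) = 0.09916; mass H = 0.09916 × 1.008 = 0.09995 g
mol S = 3.176 / 64.07 = 0.04957; mass S = 1.590 g
mass O = 2.682 − (2.285) = 0.3969 g → mol O = 0.02480
Divide by the smallest (0.0248 mol O): C 1.999, H 3.998, O 1.000, S 1.999
≈ 2:4:1:2 → C2H4OS2

C2H4OS2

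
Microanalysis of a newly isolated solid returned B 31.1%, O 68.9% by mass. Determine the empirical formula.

B2O3

Assume 100 g: 31.1 g B, 68.9 g O.
n(B) = 31.1/10.81 = 2.877, n(O) = 68.9/16.00 = 4.306
Divide by the smallest (2.877 mol B): B 1.000, O 1.497
×2: B 2.00, O 2.99 → B2O3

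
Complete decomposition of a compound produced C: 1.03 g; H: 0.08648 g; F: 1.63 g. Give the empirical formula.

n(C) = 1.03/12.01 = 0.08576, n(H) = 0.08648/1.008 = 0.08579, n(F) = 1.63/19.00 = 0.08579
Ratios (÷ 0.08576): C 1.000, H 1.000, F 1.000
→ CHF

CHF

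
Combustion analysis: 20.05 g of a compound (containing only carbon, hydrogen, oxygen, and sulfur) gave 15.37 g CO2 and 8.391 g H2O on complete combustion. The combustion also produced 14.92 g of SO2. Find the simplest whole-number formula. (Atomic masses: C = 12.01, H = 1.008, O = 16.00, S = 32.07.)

mol C = 15.37 / 44.01 = 0.3492; mass C = 0.3492 × 12.01 = 4.194 g
mol H = 2 × (8.391 / 18.02) = 0.9313; mass H = 0.9313 × 1.008 = 0.9387 g
mol S = 14.92 / 64.07 = 0.2329; mass S = 7.468 g
mass O = 20.05 − (12.60) = 7.449 g → mol O = 0.4655
Smallest is S at 0.2329 mol; normalising gives C 1.500, H 3.999, O 1.999, S 1.000
Scaling by 2: C 3.00, H 8.00, O 4.00, S 2.00 → C3H8O4S2

C3H8O4S2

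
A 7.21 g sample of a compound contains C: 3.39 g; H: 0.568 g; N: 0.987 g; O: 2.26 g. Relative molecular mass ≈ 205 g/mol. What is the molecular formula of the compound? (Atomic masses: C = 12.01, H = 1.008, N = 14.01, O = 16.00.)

C8H16N2O4

C: 3.39 g ÷ 12.01 g/mol = 0.2823 mol
H: 0.568 g ÷ 1.008 g/mol = 0.5635 mol
N: 0.987 g ÷ 14.01 g/mol = 0.07045 mol
O: 2.26 g ÷ 16.00 g/mol = 0.1412 mol
Ratios (÷ 0.07045): C 4.007, H 7.999, N 1.000, O 2.005
→ C4H8NO2
Empirical-formula mass = 102.11 g/mol
n = 205 / 102.11 = 2.01 ≈ 2
Molecular formula = (C4H8NO2)×2 = C8H16N2O4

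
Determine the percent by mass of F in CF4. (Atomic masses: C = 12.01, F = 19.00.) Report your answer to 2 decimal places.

86.35%

Molar mass = 1(12.01) + 4(19.00) = 88.010 g/mol
Mass of F per mole = 4 × 19.00 = 76.000 g
% F = 76.000 / 88.010 × 100 = 86.35%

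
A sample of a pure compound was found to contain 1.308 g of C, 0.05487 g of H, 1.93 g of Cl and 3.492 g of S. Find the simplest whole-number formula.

C: 1.308 g ÷ 12.01 g/mol = 0.1089 mol
H: 0.05487 g ÷ 1.008 g/mol = 0.05443 mol
Cl: 1.93 g ÷ 35.45 g/mol = 0.05444 mol
S: 3.492 g ÷ 32.07 g/mol = 0.1089 mol
Smallest is H at 0.05443 mol; normalising gives C 2.001, H 1.000, Cl 1.000, S 2.000
Ratio ≈ 2:1:1:2, so the empirical formula is C2HClS2

C2HClS2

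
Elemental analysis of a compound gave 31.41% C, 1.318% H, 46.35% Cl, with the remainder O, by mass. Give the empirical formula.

Assume 100 g: 31.41 g C, 1.318 g H, 46.35 g Cl, 20.922 g O.
n(C) = 31.41/12.01 = 2.615, n(H) = 1.318/1.008 = 1.308, n(Cl) = 46.35/35.45 = 1.307, n(O) = 20.922/16.00 = 1.308
Ratios (÷ 1.307): C 2.000, H 1.000, Cl 1.000, O 1.000
≈ 2:1:1:1 → C2HClO

C2HClO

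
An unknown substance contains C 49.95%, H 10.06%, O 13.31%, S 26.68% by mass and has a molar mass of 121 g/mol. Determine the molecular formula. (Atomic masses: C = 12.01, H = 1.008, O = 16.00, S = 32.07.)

C5H12OS

Assume 100 g: 49.95 g C, 10.06 g H, 13.31 g O, 26.68 g S.
Moles — C: 49.95 / 12.01 = 4.159 mol; H: 10.06 / 1.008 = 9.98 mol; O: 13.31 / 16.00 = 0.8319 mol; S: 26.68 / 32.07 = 0.8319 mol
Smallest is O at 0.8319 mol; normalising gives C 5.000, H 11.997, O 1.000, S 1.000
→ C5H12OS
Empirical-formula mass = 120.22 g/mol
n = 121 / 120.22 = 1.01 ≈ 1
Molecular formula = empirical formula = C5H12OS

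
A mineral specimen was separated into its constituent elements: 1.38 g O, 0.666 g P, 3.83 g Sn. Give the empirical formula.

O8P2Sn3

n(O) = 1.38/16.00 = 0.08625, n(P) = 0.666/30.97 = 0.0215, n(Sn) = 3.83/118.71 = 0.03226
Ratios (÷ 0.0215): O 4.011, P 1.000, Sn 1.500
Scaling by 2: O 8.02, P 2.00, Sn 3.00 → O8P2Sn3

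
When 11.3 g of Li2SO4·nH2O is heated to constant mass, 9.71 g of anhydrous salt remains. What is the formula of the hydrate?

Mass of water lost = 11.3 − 9.71 = 1.59 g → 1.59 / 18.02 = 0.08824 mol H2O
Molar mass of Li2SO4 = 109.95 g/mol → mol Li2SO4 = 9.71 / 109.95 = 0.08831
n = 0.08824 / 0.08831 = 1.00 ≈ 1 → Li2SO4·H2O

Li2SO4·H2O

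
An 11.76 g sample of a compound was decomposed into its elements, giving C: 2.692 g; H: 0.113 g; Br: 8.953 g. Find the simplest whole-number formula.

C2HBr

Moles — C: 2.692 / 12.01 = 0.2241 mol; H: 0.113 / 1.008 = 0.1121 mol; Br: 8.953 / 79.90 = 0.1121 mol
Smallest is Br at 0.1121 mol; normalising gives C 2.000, H 1.000, Br 1.000
→ C2HBr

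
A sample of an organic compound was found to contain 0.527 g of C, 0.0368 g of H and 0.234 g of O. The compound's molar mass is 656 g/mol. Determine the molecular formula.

C36H30O12

n(C) = 0.527/12.01 = 0.04388, n(H) = 0.0368/1.008 = 0.03651, n(O) = 0.234/16.00 = 0.01463
Ratios (÷ 0.01463): C 3.000, H 2.496, O 1.000
Multiply by 2: C 6.00, H 4.99, O 2.00 → C6H5O2
Empirical-formula mass = 109.10 g/mol
n = 656 / 109.10 = 6.01 ≈ 6
Molecular formula = (C6H5O2)×6 = C36H30O12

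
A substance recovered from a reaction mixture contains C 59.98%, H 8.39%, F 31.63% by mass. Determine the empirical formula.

Assume 100 g: 59.98 g C, 8.39 g H, 31.63 g F.
n(C) = 59.98/12.01 = 4.994, n(H) = 8.39/1.008 = 8.323, n(F) = 31.63/19.00 = 1.665
Smallest is F at 1.665 mol; normalising gives C 3.000, H 5.000, F 1.000
≈ 3:5:1 → C3H5F

C3H5F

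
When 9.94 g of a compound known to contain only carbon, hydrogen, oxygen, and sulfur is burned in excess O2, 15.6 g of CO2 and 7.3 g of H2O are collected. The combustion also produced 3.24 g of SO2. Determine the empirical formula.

mol C = 15.6 / 44.01 = 0.3545; mass C = 0.3545 × 12.01 = 4.257 g
mol H = 2 × (7.3 / 18.02) = 0.8102; mass H = 0.8102 × 1.008 = 0.8167 g
mol S = 3.24 / 64.07 = 0.05057; mass S = 1.622 g
mass O = 9.94 − (6.696) = 3.244 g → mol O = 0.2028
Divide by the smallest (0.05057 mol S): C 7.009, H 16.022, O 4.010, S 1.000
→ C7H16O4S

C7H16O4S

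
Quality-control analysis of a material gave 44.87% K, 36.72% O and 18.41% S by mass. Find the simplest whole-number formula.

K2O4S

Assume 100 g: 44.87 g K, 36.72 g O, 18.41 g S.
Moles — K: 44.87 / 39.10 = 1.148 mol; O: 36.72 / 16.00 = 2.295 mol; S: 18.41 / 32.07 = 0.5741 mol
Divide by the smallest (0.5741 mol S): K 1.999, O 3.998, S 1.000
≈ 2:4:1 → K2O4S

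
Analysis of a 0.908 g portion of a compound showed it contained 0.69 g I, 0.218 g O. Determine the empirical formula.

I2O5

n(I) = 0.69/126.90 = 0.005437, n(O) = 0.218/16.00 = 0.01362
Smallest is I at 0.005437 mol; normalising gives I 1.000, O 2.506
×2: I 2.00, O 5.01 → I2O5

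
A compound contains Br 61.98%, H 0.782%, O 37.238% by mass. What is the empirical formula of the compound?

BrHO3

Assume 100 g: 61.98 g Br, 0.782 g H, 37.238 g O.
Br: 61.98 g ÷ 79.90 g/mol = 0.7757 mol
H: 0.782 g ÷ 1.008 g/mol = 0.7758 mol
O: 37.238 g ÷ 16.00 g/mol = 2.327 mol
Smallest is Br at 0.7757 mol; normalising gives Br 1.000, H 1.000, O 3.000
Ratio ≈ 1:1:3, so the empirical formula is BrHO3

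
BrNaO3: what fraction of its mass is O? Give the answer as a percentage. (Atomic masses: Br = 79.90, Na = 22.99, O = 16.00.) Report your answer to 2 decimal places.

31.81%

Molar mass = 1(79.90) + 1(22.99) + 3(16.00) = 150.890 g/mol
Mass of O per mole = 3 × 16.00 = 48.000 g
% O = 48.000 / 150.890 × 100 = 31.81%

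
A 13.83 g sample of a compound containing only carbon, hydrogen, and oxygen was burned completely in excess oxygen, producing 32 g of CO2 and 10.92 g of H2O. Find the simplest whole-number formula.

C3H5O

mol C = 32 / 44.01 = 0.7271; mass C = 0.7271 × 12.01 = 8.733 g
mol H = 2 × (10.92 / 18.02) = 1.212; mass H = 1.212 × 1.008 = 1.222 g
mass O = 13.83 − (9.954) = 3.876 g → mol O = 0.2422
Smallest is O at 0.2422 mol; normalising gives C 3.002, H 5.003, O 1.000
≈ 3:5:1 → C3H5O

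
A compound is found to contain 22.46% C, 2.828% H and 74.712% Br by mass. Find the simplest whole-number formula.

C2H3Br

Assume 100 g: 22.46 g C, 2.828 g H, 74.712 g Br.
C: 22.46 g ÷ 12.01 g/mol = 1.87 mol
H: 2.828 g ÷ 1.008 g/mol = 2.806 mol
Br: 74.712 g ÷ 79.90 g/mol = 0.9351 mol
Divide by the smallest (0.9351 mol Br): C 2.000, H 3.000, Br 1.000
→ C2H3Br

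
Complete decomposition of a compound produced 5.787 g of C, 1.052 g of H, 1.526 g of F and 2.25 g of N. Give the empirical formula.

C6H13FN2

C: 5.787 g ÷ 12.01 g/mol = 0.4818 mol
H: 1.052 g ÷ 1.008 g/mol = 1.044 mol
F: 1.526 g ÷ 19.00 g/mol = 0.08032 mol
N: 2.25 g ÷ 14.01 g/mol = 0.1606 mol
Ratios (÷ 0.08032): C 5.999, H 12.994, F 1.000, N 2.000
≈ 6:13:1:2 → C6H13FN2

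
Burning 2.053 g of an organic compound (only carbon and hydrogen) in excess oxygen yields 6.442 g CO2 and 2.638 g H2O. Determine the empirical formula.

mol C = 6.442 / 44.01 = 0.1464; mass C = 0.1464 × 12.01 = 1.758 g
mol H = 2 × (2.638 / 18.02) = 0.2928; mass H = 0.2928 × 1.008 = 0.2951 g
Divide by the smallest (0.1464 mol C): C 1.000, H 2.000
→ CH2

CH2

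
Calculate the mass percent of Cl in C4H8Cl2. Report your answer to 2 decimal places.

55.83%

Molar mass = 4(12.01) + 8(1.008) + 2(35.45) = 127.004 g/mol
Mass of Cl per mole = 2 × 35.45 = 70.900 g
% Cl = 70.900 / 127.004 × 100 = 55.83%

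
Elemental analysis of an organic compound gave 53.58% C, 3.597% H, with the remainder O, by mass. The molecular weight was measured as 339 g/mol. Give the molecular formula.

C15H12O9

Assume 100 g: 53.58 g C, 3.597 g H, 42.823 g O.
C: 53.58 g ÷ 12.01 g/mol = 4.461 mol
H: 3.597 g ÷ 1.008 g/mol = 3.568 mol
O: 42.823 g ÷ 16.00 g/mol = 2.676 mol
Divide by the smallest (2.676 mol O): C 1.667, H 1.333, O 1.000
Scaling by 3: C 5.00, H 4.00, O 3.00 → C5H4O3
Empirical-formula mass = 112.08 g/mol
n = 339 / 112.08 = 3.02 ≈ 3
Molecular formula = (C5H4O3)×3 = C15H12O9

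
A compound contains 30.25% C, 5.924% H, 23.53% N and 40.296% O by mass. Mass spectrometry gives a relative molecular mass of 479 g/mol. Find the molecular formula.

C12H28N8O12

Assume 100 g: 30.25 g C, 5.924 g H, 23.53 g N, 40.296 g O.
n(C) = 30.25/12.01 = 2.519, n(H) = 5.924/1.008 = 5.877, n(N) = 23.53/14.01 = 1.68, n(O) = 40.296/16.00 = 2.518
Divide by the smallest (1.68 mol N): C 1.500, H 3.499, N 1.000, O 1.500
Scaling by 2: C 3.00, H 7.00, N 2.00, O 3.00 → C3H7N2O3
Empirical-formula mass = 119.11 g/mol
n = 479 / 119.11 = 4.02 ≈ 4
Molecular formula = (C3H7N2O3)×4 = C12H28N8O12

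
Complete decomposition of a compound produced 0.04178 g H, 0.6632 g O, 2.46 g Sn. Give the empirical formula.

Moles — H: 0.04178 / 1.008 = 0.04145 mol; O: 0.6632 / 16.00 = 0.04145 mol; Sn: 2.46 / 118.71 = 0.02072 mol
Divide by the smallest (0.02072 mol Sn): H 2.000, O 2.000, Sn 1.000
≈ 2:2:1 → H2O2Sn

H2O2Sn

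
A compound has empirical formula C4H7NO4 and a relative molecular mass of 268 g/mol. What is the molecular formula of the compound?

Empirical-formula mass = 133.11 g/mol
n = 268 / 133.11 = 2.01 ≈ 2
Molecular formula = (C4H7NO4)2 = C8H14N2O8

C8H14N2O8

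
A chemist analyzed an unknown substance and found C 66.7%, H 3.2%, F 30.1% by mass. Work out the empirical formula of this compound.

Assume 100 g: 66.7 g C, 3.2 g H, 30.1 g F.
C: 66.7 g ÷ 12.01 g/mol = 5.554 mol
H: 3.2 g ÷ 1.008 g/mol = 3.175 mol
F: 30.1 g ÷ 19.00 g/mol = 1.584 mol
Smallest is F at 1.584 mol; normalising gives C 3.506, H 2.004, F 1.000
Multiply by 2: C 7.01, H 4.01, F 2.00 → C7H4F2

C7H4F2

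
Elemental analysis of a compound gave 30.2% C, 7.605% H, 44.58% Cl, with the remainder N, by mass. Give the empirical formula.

C2H6ClN

Assume 100 g: 30.2 g C, 7.605 g H, 44.58 g Cl, 17.615 g N.
n(C) = 30.2/12.01 = 2.515, n(H) = 7.605/1.008 = 7.545, n(Cl) = 44.58/35.45 = 1.258, n(N) = 17.615/14.01 = 1.257
Divide by the smallest (1.257 mol N): C 2.000, H 6.001, Cl 1.000, N 1.000
≈ 2:6:1:1 → C2H6ClN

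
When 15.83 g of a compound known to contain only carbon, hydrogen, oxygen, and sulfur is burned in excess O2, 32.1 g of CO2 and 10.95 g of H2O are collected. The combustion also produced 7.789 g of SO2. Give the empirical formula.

C6H10OS

mol C = 32.1 / 44.01 = 0.7294; mass C = 0.7294 × 12.01 = 8.760 g
mol H = 2 × (10.95 / 18.02) = 1.215; mass H = 1.215 × 1.008 = 1.225 g
mol S = 7.789 / 64.07 = 0.1216; mass S = 3.899 g
mass O = 15.83 − (13.88) = 1.946 g → mol O = 0.1216
Divide by the smallest (0.1216 mol S): C 6.000, H 9.997, O 1.001, S 1.000
≈ 6:10:1:1 → C6H10OS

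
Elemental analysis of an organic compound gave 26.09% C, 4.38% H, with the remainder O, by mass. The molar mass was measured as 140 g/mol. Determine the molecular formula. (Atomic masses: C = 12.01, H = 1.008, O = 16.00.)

Assume 100 g: 26.09 g C, 4.38 g H, 69.53 g O.
n(C) = 26.09/12.01 = 2.172, n(H) = 4.38/1.008 = 4.345, n(O) = 69.53/16.00 = 4.346
Ratios (÷ 2.172): C 1.000, H 2.000, O 2.000
→ CH2O2
Empirical-formula mass = 46.03 g/mol
n = 140 / 46.03 = 3.04 ≈ 3
Molecular formula = (CH2O2)×3 = C3H6O6

C3H6O6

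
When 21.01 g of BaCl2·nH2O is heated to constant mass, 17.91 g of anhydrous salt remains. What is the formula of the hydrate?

BaCl2·2H2O

Mass of water lost = 21.01 − 17.91 = 3.1 g → 3.1 / 18.02 = 0.172 mol H2O
Molar mass of BaCl2 = 208.23 g/mol → mol BaCl2 = 17.91 / 208.23 = 0.08601
n = 0.172 / 0.08601 = 2.00 ≈ 2 → BaCl2·2H2O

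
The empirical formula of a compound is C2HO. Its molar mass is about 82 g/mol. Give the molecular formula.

C4H2O2

Empirical-formula mass = 41.03 g/mol
n = 82 / 41.03 = 2.00 ≈ 2
Molecular formula = (C2HO)2 = C4H2O2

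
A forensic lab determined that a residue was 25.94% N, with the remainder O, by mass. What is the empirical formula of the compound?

Assume 100 g: 25.94 g N, 74.06 g O.
n(N) = 25.94/14.01 = 1.852, n(O) = 74.06/16.00 = 4.629
Smallest is N at 1.852 mol; normalising gives N 1.000, O 2.500
×2: N 2.00, O 5.00 → N2O5

N2O5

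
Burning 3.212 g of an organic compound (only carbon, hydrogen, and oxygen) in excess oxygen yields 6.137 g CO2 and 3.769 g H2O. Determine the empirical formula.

C2H6O

mol C = 6.137 / 44.01 = 0.1394; mass C = 0.1394 × 12.01 = 1.675 g
mol H = 2 × (3.769 / 18.02) = 0.4183; mass H = 0.4183 × 1.008 = 0.4217 g
mass O = 3.212 − (2.096) = 1.116 g → mol O = 0.06972
Smallest is O at 0.06972 mol; normalising gives C 2.000, H 5.999, O 1.000
Ratio ≈ 2:6:1, so the empirical formula is C2H6O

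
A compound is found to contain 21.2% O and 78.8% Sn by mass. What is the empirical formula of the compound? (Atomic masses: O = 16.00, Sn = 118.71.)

Assume 100 g: 21.2 g O, 78.8 g Sn.
n(O) = 21.2/16.00 = 1.325, n(Sn) = 78.8/118.71 = 0.6638
Divide by the smallest (0.6638 mol Sn): O 1.996, Sn 1.000
→ O2Sn

O2Sn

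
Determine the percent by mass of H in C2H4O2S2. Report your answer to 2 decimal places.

Molar mass = 2(12.01) + 4(1.008) + 2(16.00) + 2(32.07) = 124.192 g/mol
Mass of H per mole = 4 × 1.008 = 4.032 g
% H = 4.032 / 124.192 × 100 = 3.25%

3.25%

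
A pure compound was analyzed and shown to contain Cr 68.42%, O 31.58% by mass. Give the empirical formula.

Cr2O3

Assume 100 g: 68.42 g Cr, 31.58 g O.
Cr: 68.42 g ÷ 52.00 g/mol = 1.316 mol
O: 31.58 g ÷ 16.00 g/mol = 1.974 mol
Ratios (÷ 1.316): Cr 1.000, O 1.500
×2: Cr 2.00, O 3.00 → Cr2O3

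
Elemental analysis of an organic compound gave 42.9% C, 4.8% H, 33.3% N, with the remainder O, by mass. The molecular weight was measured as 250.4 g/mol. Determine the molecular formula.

C9H12N6O3

Assume 100 g: 42.9 g C, 4.8 g H, 33.3 g N, 19 g O.
Moles — C: 42.9 / 12.01 = 3.572 mol; H: 4.8 / 1.008 = 4.762 mol; N: 33.3 / 14.01 = 2.377 mol; O: 19 / 16.00 = 1.188 mol
Smallest is O at 1.188 mol; normalising gives C 3.008, H 4.010, N 2.002, O 1.000
≈ 3:4:2:1 → C3H4N2O
Empirical-formula mass = 84.08 g/mol
n = 250.4 / 84.08 = 2.98 ≈ 3
Molecular formula = (C3H4N2O)×3 = C9H12N6O3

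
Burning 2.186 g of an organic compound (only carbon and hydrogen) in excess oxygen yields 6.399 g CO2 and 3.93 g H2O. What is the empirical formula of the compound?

CH3

mol C = 6.399 / 44.01 = 0.1454; mass C = 0.1454 × 12.01 = 1.746 g
mol H = 2 × (3.93 / 18.02) = 0.4362; mass H = 0.4362 × 1.008 = 0.4397 g
Divide by the smallest (0.1454 mol C): C 1.000, H 3.000
Ratio ≈ 1:3, so the empirical formula is CH3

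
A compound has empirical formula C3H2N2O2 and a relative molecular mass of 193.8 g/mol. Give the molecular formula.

C6H4N4O4

Empirical-formula mass = 98.07 g/mol
n = 193.8 / 98.07 = 1.98 ≈ 2
Molecular formula = (C3H2N2O2)2 = C6H4N4O4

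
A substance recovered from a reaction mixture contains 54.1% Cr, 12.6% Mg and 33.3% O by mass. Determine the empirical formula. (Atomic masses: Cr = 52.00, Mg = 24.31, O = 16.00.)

Assume 100 g: 54.1 g Cr, 12.6 g Mg, 33.3 g O.
Cr: 54.1 g ÷ 52.00 g/mol = 1.04 mol
Mg: 12.6 g ÷ 24.31 g/mol = 0.5183 mol
O: 33.3 g ÷ 16.00 g/mol = 2.081 mol
Ratios (÷ 0.5183): Cr 2.007, Mg 1.000, O 4.015
→ Cr2MgO4

Cr2MgO4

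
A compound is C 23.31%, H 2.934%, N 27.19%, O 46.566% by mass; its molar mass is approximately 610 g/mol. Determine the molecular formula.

Assume 100 g: 23.31 g C, 2.934 g H, 27.19 g N, 46.566 g O.
Moles — C: 23.31 / 12.01 = 1.941 mol; H: 2.934 / 1.008 = 2.911 mol; N: 27.19 / 14.01 = 1.941 mol; O: 46.566 / 16.00 = 2.91 mol
Smallest is N at 1.941 mol; normalising gives C 1.000, H 1.500, N 1.000, O 1.500
×2: C 2.00, H 3.00, N 2.00, O 3.00 → C2H3N2O3
Empirical-formula mass = 103.06 g/mol
n = 610 / 103.06 = 5.92 ≈ 6
Molecular formula = (C2H3N2O3)×6 = C12H18N12O18

C12H18N12O18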